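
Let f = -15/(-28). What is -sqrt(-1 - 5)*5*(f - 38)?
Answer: 5245*I*sqrt(6)/28 ≈ 458.84*I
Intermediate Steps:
f = 15/28 (f = -15*(-1/28) = 15/28 ≈ 0.53571)
-sqrt(-1 - 5)*5*(f - 38) = -sqrt(-1 - 5)*5*(15/28 - 38) = -sqrt(-6)*5*(-1049)/28 = -(I*sqrt(6))*5*(-1049)/28 = -5*I*sqrt(6)*(-1049)/28 = -(-5245)*I*sqrt(6)/28 = 5245*I*sqrt(6)/28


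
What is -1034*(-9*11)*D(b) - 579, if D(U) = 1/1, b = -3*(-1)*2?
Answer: 101787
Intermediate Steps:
b = 6 (b = 3*2 = 6)
D(U) = 1
-1034*(-9*11)*D(b) - 579 = -1034*(-9*11) - 579 = -(-102366) - 579 = -1034*(-99) - 579 = 102366 - 579 = 101787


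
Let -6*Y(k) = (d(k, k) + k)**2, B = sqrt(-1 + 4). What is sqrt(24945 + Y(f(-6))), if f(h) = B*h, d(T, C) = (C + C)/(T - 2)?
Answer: -sqrt(697974 + 149670*sqrt(3))/26 + 3*sqrt(3)*sqrt(697974 + 149670*sqrt(3))/26 ≈ 157.90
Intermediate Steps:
B = sqrt(3) ≈ 1.7320
d(T, C) = 2*C/(-2 + T) (d(T, C) = (2*C)/(-2 + T) = 2*C/(-2 + T))
f(h) = h*sqrt(3) (f(h) = sqrt(3)*h = h*sqrt(3))
Y(k) = -(k + 2*k/(-2 + k))**2/6 (Y(k) = -(2*k/(-2 + k) + k)**2/6 = -(k + 2*k/(-2 + k))**2/6)
sqrt(24945 + Y(f(-6))) = sqrt(24945 - (-6*sqrt(3))**4/(6*(-2 - 6*sqrt(3))**2)) = sqrt(24945 - 1/6*11664/(-2 - 6*sqrt(3))**2) = sqrt(24945 - 1944/(-2 - 6*sqrt(3))**2)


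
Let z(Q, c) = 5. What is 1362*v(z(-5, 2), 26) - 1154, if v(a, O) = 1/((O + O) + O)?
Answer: -14775/13 ≈ -1136.5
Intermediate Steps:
v(a, O) = 1/(3*O) (v(a, O) = 1/(2*O + O) = 1/(3*O))
1362*v(z(-5, 2), 26) - 1154 = 1362*((⅓)/26) - 1154 = 1362*((⅓)*(1/26)) - 1154 = 1362*(1/78) - 1154 = 227/13 - 1154 = -14775/13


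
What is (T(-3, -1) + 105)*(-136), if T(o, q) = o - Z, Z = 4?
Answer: -13328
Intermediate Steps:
T(o, q) = -4 + o (T(o, q) = o - 1*4 = o - 4 = -4 + o)
(T(-3, -1) + 105)*(-136) = ((-4 - 3) + 105)*(-136) = (-7 + 105)*(-136) = 98*(-136) = -13328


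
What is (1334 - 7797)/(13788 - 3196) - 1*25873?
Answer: -274053279/10592 ≈ -25874.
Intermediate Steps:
(1334 - 7797)/(13788 - 3196) - 1*25873 = -6463/10592 - 25873 = -274053279/10592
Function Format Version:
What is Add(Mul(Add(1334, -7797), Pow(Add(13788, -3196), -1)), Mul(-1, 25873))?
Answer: Rational(-274053279, 10592) ≈ -25874.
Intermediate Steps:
Add(Mul(Add(1334, -7797), Pow(Add(13788, -3196), -1)), Mul(-1, 25873)) = Add(Mul(-6463, Pow(10592, -1)), -25873) = Add(Mul(-6463, Rational(1, 10592)), -25873) = Add(Rational(-6463, 10592), -25873) = Rational(-274053279, 10592)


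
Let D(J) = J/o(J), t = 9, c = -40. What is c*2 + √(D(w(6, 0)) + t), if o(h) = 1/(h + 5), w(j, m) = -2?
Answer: -80 + √3 ≈ -78.268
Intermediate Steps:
o(h) = 1/(5 + h)
D(J) = J*(5 + J) (D(J) = J/(1/(5 + J)) = J*(5 + J))
c*2 + √(D(w(6, 0)) + t) = -40*2 + √(-2*(5 - 2) + 9) = -80 + √(-2*3 + 9) = -80 + √(-6 + 9) = -80 + √3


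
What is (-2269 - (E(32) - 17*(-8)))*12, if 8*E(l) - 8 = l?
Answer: -28920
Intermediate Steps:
E(l) = 1 + l/8
(-2269 - (E(32) - 17*(-8)))*12 = (-2269 - ((1 + (⅛)*32) - 17*(-8)))*12 = (-2269 - ((1 + 4) - 1*(-136)))*12 = (-2269 - (5 + 136))*12 = (-2269 - 1*141)*12 = (-2269 - 141)*12 = -2410*12 = -28920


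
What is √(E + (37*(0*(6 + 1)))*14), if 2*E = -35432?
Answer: 2*I*√4429 ≈ 133.1*I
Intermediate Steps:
E = -17716 (E = (½)*(-35432) = -17716)
√(E + (37*(0*(6 + 1)))*14) = √(-17716 + (37*(0*(6 + 1)))*14) = √(-17716 + (37*(0*7))*14) = √(-17716 + (37*0)*14) = √(-17716 + 0*14) = √(-17716 + 0) = √(-17716) = 2*I*√4429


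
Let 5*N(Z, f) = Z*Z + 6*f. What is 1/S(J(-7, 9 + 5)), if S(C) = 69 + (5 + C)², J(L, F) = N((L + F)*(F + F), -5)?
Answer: 25/1475406646 ≈ 1.6944e-8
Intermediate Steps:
N(Z, f) = Z²/5 + 6*f/5 (N(Z, f) = (Z*Z + 6*f)/5 = (Z² + 6*f)/5 = Z²/5 + 6*f/5)
J(L, F) = -6 + 4*F²*(F + L)²/5 (J(L, F) = ((L + F)*(F + F))²/5 + (6/5)*(-5) = ((F + L)*(2*F))²/5 - 6 = (2*F*(F + L))²/5 - 6 = (4*F²*(F + L)²)/5 - 6 = 4*F²*(F + L)²/5 - 6 = -6 + 4*F²*(F + L)²/5)
1/S(J(-7, 9 + 5)) = 1/(69 + (5 + (-6 + 4*(9 + 5)²*((9 + 5) - 7)²/5))²) = 1/(69 + (5 + (-6 + (⅘)*14²*(14 - 7)²))²) = 1/(69 + (5 + (-6 + (⅘)*196*7²))²) = 1/(69 + (5 + (-6 + (⅘)*196*49))²) = 1/(69 + (5 + (-6 + 38416/5))²) = 1/(69 + (5 + 38386/5)²) = 1/(69 + (38411/5)²) = 1/(69 + 1475404921/25) = 1/(1475406646/25) = 25/1475406646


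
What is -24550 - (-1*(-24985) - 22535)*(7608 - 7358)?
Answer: -637050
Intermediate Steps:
-24550 - (-1*(-24985) - 22535)*(7608 - 7358) = -24550 - (24985 - 22535)*250 = -24550 - 2450*250 = -24550 - 1*612500 = -24550 - 612500 = -637050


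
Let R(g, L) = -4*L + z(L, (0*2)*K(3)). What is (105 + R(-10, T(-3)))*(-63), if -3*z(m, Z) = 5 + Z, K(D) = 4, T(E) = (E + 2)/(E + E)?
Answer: -6468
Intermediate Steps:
T(E) = (2 + E)/(2*E) (T(E) = (2 + E)/((2*E)) = (2 + E)*(1/(2*E)) = (2 + E)/(2*E))
z(m, Z) = -5/3 - Z/3 (z(m, Z) = -(5 + Z)/3 = -5/3 - Z/3)
R(g, L) = -5/3 - 4*L (R(g, L) = -4*L + (-5/3 - 0*2*4/3) = -4*L + (-5/3 - 0*4) = -4*L + (-5/3 - 1/3*0) = -4*L + (-5/3 + 0) = -4*L - 5/3 = -5/3 - 4*L)
(105 + R(-10, T(-3)))*(-63) = (105 + (-5/3 - 2*(2 - 3)/(-3)))*(-63) = (105 + (-5/3 - 2*(-1)*(-1)/3))*(-63) = (105 + (-5/3 - 4*1/6))*(-63) = (105 + (-5/3 - 2/3))*(-63) = (105 - 7/3)*(-63) = (308/3)*(-63) = -6468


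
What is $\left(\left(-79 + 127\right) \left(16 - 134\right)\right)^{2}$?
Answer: $32080896$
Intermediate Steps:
$\left(\left(-79 + 127\right) \left(16 - 134\right)\right)^{2} = \left(48 \left(-118\right)\right)^{2} = \left(-5664\right)^{2} = 32080896$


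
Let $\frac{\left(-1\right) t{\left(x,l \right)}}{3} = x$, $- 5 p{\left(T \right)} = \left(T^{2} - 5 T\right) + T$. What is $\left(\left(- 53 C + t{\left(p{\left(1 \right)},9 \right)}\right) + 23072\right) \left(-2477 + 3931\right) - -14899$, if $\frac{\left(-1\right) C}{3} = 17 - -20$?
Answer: $\frac{210564259}{5} \approx 4.2113 \cdot 10^{7}$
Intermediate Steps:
$p{\left(T \right)} = - \frac{T^{2}}{5} + \frac{4 T}{5}$ ($p{\left(T \right)} = - \frac{\left(T^{2} - 5 T\right) + T}{5} = - \frac{T^{2} - 4 T}{5} = - \frac{T^{2}}{5} + \frac{4 T}{5}$)
$t{\left(x,l \right)} = - 3 x$
$C = -111$ ($C = - 3 \left(17 - -20\right) = - 3 \left(17 + 20\right) = \left(-3\right) 37 = -111$)
$\left(\left(- 53 C + t{\left(p{\left(1 \right)},9 \right)}\right) + 23072\right) \left(-2477 + 3931\right) - -14899 = \left(\left(\left(-53\right) \left(-111\right) - 3 \cdot \frac{1}{5} \cdot 1 \left(4 - 1\right)\right) + 23072\right) \left(-2477 + 3931\right) - -14899 = \left(\left(5883 - 3 \cdot \frac{1}{5} \cdot 1 \left(4 - 1\right)\right) + 23072\right) 1454 + 14899 = \left(\left(5883 - 3 \cdot \frac{1}{5} \cdot 1 \cdot 3\right) + 23072\right) 1454 + 14899 = \left(\left(5883 - \frac{9}{5}\right) + 23072\right) 1454 + 14899 = \left(\frac{29406}{5} + 23072\right) 1454 + 14899 = \frac{144766}{5} \cdot 1454 + 14899 = \frac{210489764}{5} + 14899 = \frac{210564259}{5}$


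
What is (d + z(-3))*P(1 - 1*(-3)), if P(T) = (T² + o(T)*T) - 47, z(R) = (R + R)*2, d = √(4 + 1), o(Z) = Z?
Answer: 180 - 15*√5 ≈ 146.46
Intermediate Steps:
d = √5 ≈ 2.2361
z(R) = 4*R (z(R) = (2*R)*2 = 4*R)
P(T) = -47 + 2*T² (P(T) = (T² + T*T) - 47 = (T² + T²) - 47 = 2*T² - 47 = -47 + 2*T²)
(d + z(-3))*P(1 - 1*(-3)) = (√5 + 4*(-3))*(-47 + 2*(1 - 1*(-3))²) = (√5 - 12)*(-47 + 2*(1 + 3)²) = (-12 + √5)*(-47 + 2*4²) = (-12 + √5)*(-47 + 2*16) = (-12 + √5)*(-47 + 32) = (-12 + √5)*(-15) = 180 - 15*√5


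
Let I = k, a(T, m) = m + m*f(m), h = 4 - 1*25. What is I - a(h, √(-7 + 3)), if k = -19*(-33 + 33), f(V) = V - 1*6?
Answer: 4 + 10*I ≈ 4.0 + 10.0*I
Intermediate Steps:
f(V) = -6 + V (f(V) = V - 6 = -6 + V)
h = -21 (h = 4 - 25 = -21)
a(T, m) = m + m*(-6 + m)
k = 0 (k = -19*0 = 0)
I = 0
I - a(h, √(-7 + 3)) = 0 - √(-7 + 3)*(-5 + √(-7 + 3)) = 0 - √(-4)*(-5 + √(-4)) = 0 - 2*I*(-5 + 2*I) = -2*I*(-5 + 2*I)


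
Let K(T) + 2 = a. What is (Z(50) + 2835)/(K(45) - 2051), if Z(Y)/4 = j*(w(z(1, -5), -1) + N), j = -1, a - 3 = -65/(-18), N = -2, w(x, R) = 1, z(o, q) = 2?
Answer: -51102/36835 ≈ -1.3873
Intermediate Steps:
a = 119/18 (a = 3 - 65/(-18) = 3 - 65*(-1/18) = 3 + 65/18 = 119/18 ≈ 6.6111)
K(T) = 83/18 (K(T) = -2 + 119/18 = 83/18)
Z(Y) = 4 (Z(Y) = 4*(-(1 - 2)) = 4*(-1*(-1)) = 4*1 = 4)
(Z(50) + 2835)/(K(45) - 2051) = (4 + 2835)/(83/18 - 2051) = 2839/(-36835/18) = 2839*(-18/36835) = -51102/36835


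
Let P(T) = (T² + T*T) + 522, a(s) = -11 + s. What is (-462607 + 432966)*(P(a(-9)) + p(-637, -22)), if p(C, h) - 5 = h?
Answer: -38681505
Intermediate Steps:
p(C, h) = 5 + h
P(T) = 522 + 2*T² (P(T) = (T² + T²) + 522 = 2*T² + 522 = 522 + 2*T²)
(-462607 + 432966)*(P(a(-9)) + p(-637, -22)) = (-462607 + 432966)*((522 + 2*(-11 - 9)²) + (5 - 22)) = -29641*((522 + 2*(-20)²) - 17) = -29641*((522 + 2*400) - 17) = -29641*((522 + 800) - 17) = -29641*(1322 - 17) = -29641*1305 = -38681505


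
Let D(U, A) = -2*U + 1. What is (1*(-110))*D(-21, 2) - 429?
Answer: -5159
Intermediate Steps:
D(U, A) = 1 - 2*U
(1*(-110))*D(-21, 2) - 429 = (1*(-110))*(1 - 2*(-21)) - 429 = -110*(1 + 42) - 429 = -110*43 - 429 = -4730 - 429 = -5159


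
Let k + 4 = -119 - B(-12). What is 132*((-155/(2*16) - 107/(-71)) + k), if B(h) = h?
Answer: -8572509/568 ≈ -15092.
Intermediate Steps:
k = -111 (k = -4 + (-119 - 1*(-12)) = -4 + (-119 + 12) = -4 - 107 = -111)
132*((-155/(2*16) - 107/(-71)) + k) = 132*((-155/(2*16) - 107/(-71)) - 111) = 132*((-155/32 - 107*(-1/71)) - 111) = 132*((-155*1/32 + 107/71) - 111) = 132*((-155/32 + 107/71) - 111) = 132*(-7581/2272 - 111) = 132*(-259773/2272) = -8572509/568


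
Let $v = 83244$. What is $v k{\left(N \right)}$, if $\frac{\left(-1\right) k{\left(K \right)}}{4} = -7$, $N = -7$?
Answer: $2330832$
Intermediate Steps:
$k{\left(K \right)} = 28$ ($k{\left(K \right)} = \left(-4\right) \left(-7\right) = 28$)
$v k{\left(N \right)} = 83244 \cdot 28 = 2330832$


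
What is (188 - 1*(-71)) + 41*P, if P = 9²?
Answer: 3580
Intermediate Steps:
P = 81
(188 - 1*(-71)) + 41*P = (188 - 1*(-71)) + 41*81 = (188 + 71) + 3321 = 259 + 3321 = 3580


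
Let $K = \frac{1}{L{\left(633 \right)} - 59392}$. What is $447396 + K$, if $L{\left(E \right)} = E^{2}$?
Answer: $\frac{152694912613}{341297} \approx 4.474 \cdot 10^{5}$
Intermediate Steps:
$K = \frac{1}{341297}$ ($K = \frac{1}{633^{2} - 59392} = \frac{1}{400689 - 59392} = \frac{1}{341297} \approx 2.93 \cdot 10^{-6}$)
$447396 + K = 447396 + \frac{1}{341297} = \frac{152694912613}{341297}$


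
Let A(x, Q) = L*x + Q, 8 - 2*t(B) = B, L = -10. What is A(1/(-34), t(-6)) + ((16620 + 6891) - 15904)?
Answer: 129443/17 ≈ 7614.3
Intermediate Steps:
t(B) = 4 - B/2
A(x, Q) = Q - 10*x (A(x, Q) = -10*x + Q = Q - 10*x)
A(1/(-34), t(-6)) + ((16620 + 6891) - 15904) = ((4 - 1/2*(-6)) - 10/(-34)) + ((16620 + 6891) - 15904) = ((4 + 3) - 10*(-1/34)) + (23511 - 15904) = (7 + 5/17) + 7607 = 124/17 + 7607 = 129443/17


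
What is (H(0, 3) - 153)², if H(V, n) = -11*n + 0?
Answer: 34596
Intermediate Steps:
H(V, n) = -11*n
(H(0, 3) - 153)² = (-11*3 - 153)² = (-33 - 153)² = (-186)² = 34596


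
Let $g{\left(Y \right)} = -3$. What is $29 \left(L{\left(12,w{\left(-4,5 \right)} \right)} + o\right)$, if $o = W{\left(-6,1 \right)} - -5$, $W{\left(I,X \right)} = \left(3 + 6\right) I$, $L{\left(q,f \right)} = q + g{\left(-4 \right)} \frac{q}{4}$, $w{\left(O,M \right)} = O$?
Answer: $-1334$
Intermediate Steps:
$L{\left(q,f \right)} = \frac{q}{4}$ ($L{\left(q,f \right)} = q - 3 \frac{q}{4} = q - \frac{3 q}{4} = \frac{q}{4}$)
$W{\left(I,X \right)} = 9 I$
$o = -49$ ($o = 9 \left(-6\right) - -5 = -54 + 5 = -49$)
$29 \left(L{\left(12,w{\left(-4,5 \right)} \right)} + o\right) = 29 \left(\frac{1}{4} \cdot 12 - 49\right) = 29 \left(3 - 49\right) = 29 \left(-46\right) = -1334$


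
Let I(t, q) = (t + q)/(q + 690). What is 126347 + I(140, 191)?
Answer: 111312038/881 ≈ 1.2635e+5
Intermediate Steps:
I(t, q) = (q + t)/(690 + q)
126347 + I(140, 191) = 126347 + (191 + 140)/(690 + 191) = 126347 + 331/881 = 111312038/881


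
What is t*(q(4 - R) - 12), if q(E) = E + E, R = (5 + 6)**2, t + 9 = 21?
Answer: -2952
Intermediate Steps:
t = 12 (t = -9 + 21 = 12)
R = 121 (R = 11**2 = 121)
q(E) = 2*E
t*(q(4 - R) - 12) = 12*(2*(4 - 1*121) - 12) = 12*(2*(4 - 121) - 12) = 12*(2*(-117) - 12) = 12*(-234 - 12) = 12*(-246) = -2952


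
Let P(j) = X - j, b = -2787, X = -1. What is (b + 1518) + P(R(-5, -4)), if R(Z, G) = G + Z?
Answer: -1261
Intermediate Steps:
P(j) = -1 - j
(b + 1518) + P(R(-5, -4)) = (-2787 + 1518) + (-1 - (-4 - 5)) = -1269 + (-1 - 1*(-9)) = -1269 + (-1 + 9) = -1269 + 8 = -1261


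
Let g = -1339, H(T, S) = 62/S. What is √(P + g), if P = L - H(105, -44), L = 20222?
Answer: √9140054/22 ≈ 137.42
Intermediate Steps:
P = 444915/22 (P = 20222 - 62/(-44) = 20222 - 62*(-1)/44 = 20222 - 1*(-31/22) = 20222 + 31/22 = 444915/22 ≈ 20223.)
√(P + g) = √(444915/22 - 1339) = √(415457/22) = √9140054/22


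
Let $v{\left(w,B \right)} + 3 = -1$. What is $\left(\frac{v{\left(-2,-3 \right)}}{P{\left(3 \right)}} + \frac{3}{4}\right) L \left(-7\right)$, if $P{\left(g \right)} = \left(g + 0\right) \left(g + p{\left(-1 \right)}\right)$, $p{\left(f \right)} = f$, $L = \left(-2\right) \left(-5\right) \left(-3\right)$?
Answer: $\frac{35}{2} \approx 17.5$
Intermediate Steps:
$L = -30$ ($L = 10 \left(-3\right) = -30$)
$v{\left(w,B \right)} = -4$ ($v{\left(w,B \right)} = -3 - 1 = -4$)
$P{\left(g \right)} = g \left(-1 + g\right)$ ($P{\left(g \right)} = \left(g + 0\right) \left(g - 1\right) = g \left(-1 + g\right)$)
$\left(\frac{v{\left(-2,-3 \right)}}{P{\left(3 \right)}} + \frac{3}{4}\right) L \left(-7\right) = \left(- \frac{4}{3 \left(-1 + 3\right)} + \frac{3}{4}\right) \left(-30\right) \left(-7\right) = \left(- \frac{4}{3 \cdot 2} + 3 \cdot \frac{1}{4}\right) \left(-30\right) \left(-7\right) = \left(- \frac{4}{6} + \frac{3}{4}\right) \left(-30\right) \left(-7\right) = \left(\left(-4\right) \frac{1}{6} + \frac{3}{4}\right) \left(-30\right) \left(-7\right) = \left(- \frac{2}{3} + \frac{3}{4}\right) \left(-30\right) \left(-7\right) = \frac{1}{12} \left(-30\right) \left(-7\right) = \left(- \frac{5}{2}\right) \left(-7\right) = \frac{35}{2}$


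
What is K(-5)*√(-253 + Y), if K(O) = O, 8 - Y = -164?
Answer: -45*I ≈ -45.0*I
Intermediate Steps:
Y = 172 (Y = 8 - 1*(-164) = 8 + 164 = 172)
K(-5)*√(-253 + Y) = -5*√(-253 + 172) = -45*I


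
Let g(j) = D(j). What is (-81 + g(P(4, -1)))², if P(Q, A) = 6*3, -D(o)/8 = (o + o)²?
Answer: 109181601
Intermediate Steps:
D(o) = -32*o² (D(o) = -8*(o + o)² = -8*4*o² = -32*o²)
P(Q, A) = 18
g(j) = -32*j²
(-81 + g(P(4, -1)))² = (-81 - 32*18²)² = (-81 - 32*324)² = (-81 - 10368)² = (-10449)² = 109181601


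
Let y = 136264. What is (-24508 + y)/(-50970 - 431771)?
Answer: -111756/482741 ≈ -0.23150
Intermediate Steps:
(-24508 + y)/(-50970 - 431771) = (-24508 + 136264)/(-50970 - 431771) = 111756/(-482741) = 111756*(-1/482741) = -111756/482741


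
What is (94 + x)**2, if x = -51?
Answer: 1849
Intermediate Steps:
(94 + x)**2 = (94 - 51)**2 = 43**2 = 1849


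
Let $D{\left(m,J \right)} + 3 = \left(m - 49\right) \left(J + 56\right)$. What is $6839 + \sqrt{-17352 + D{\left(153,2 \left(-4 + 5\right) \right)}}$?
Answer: $6839 + 13 i \sqrt{67} \approx 6839.0 + 106.41 i$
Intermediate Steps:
$D{\left(m,J \right)} = -3 + \left(-49 + m\right) \left(56 + J\right)$ ($D{\left(m,J \right)} = -3 + \left(m - 49\right) \left(J + 56\right) = -3 + \left(-49 + m\right) \left(56 + J\right)$)
$6839 + \sqrt{-17352 + D{\left(153,2 \left(-4 + 5\right) \right)}} = 6839 + \sqrt{-17352 + \left(-2747 - 49 \cdot 2 \left(-4 + 5\right) + 56 \cdot 153 + 2 \left(-4 + 5\right) 153\right)} = 6839 + \sqrt{-17352 + \left(-2747 - 49 \cdot 2 \cdot 1 + 8568 + 2 \cdot 1 \cdot 153\right)} = 6839 + \sqrt{-17352 + \left(-2747 - 98 + 8568 + 2 \cdot 153\right)} = 6839 + \sqrt{-17352 + \left(-2747 - 98 + 8568 + 306\right)} = 6839 + \sqrt{-17352 + 6029} = 6839 + \sqrt{-11323} = 6839 + 13 i \sqrt{67}$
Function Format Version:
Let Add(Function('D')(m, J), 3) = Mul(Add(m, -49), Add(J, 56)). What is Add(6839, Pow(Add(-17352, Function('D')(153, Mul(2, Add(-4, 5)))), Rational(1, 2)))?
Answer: Add(6839, Mul(13, I, Pow(67, Rational(1, 2)))) ≈ Add(6839.0, Mul(106.41, I))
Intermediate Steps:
Function('D')(m, J) = Add(-3, Mul(Add(-49, m), Add(56, J))) (Function('D')(m, J) = Add(-3, Mul(Add(m, -49), Add(J, 56))) = Add(-3, Mul(Add(-49, m), Add(56, J))))
Add(6839, Pow(Add(-17352, Function('D')(153, Mul(2, Add(-4, 5)))), Rational(1, 2))) = Add(6839, Pow(Add(-17352, Add(-2747, Mul(-49, Mul(2, Add(-4, 5))), Mul(56, 153), Mul(Mul(2, Add(-4, 5)), 153))), Rational(1, 2))) = Add(6839, Pow(Add(-17352, Add(-2747, Mul(-49, Mul(2, 1)), 8568, Mul(Mul(2, 1), 153))), Rational(1, 2))) = Add(6839, Pow(Add(-17352, Add(-2747, Mul(-49, 2), 8568, Mul(2, 153))), Rational(1, 2))) = Add(6839, Pow(Add(-17352, Add(-2747, -98, 8568, 306)), Rational(1, 2))) = Add(6839, Pow(Add(-17352, 6029), Rational(1, 2))) = Add(6839, Pow(-11323, Rational(1, 2))) = Add(6839, Mul(13, I, Pow(67, Rational(1, 2))))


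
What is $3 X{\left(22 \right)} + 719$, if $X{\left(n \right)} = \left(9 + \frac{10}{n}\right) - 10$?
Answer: $\frac{7891}{11} \approx 717.36$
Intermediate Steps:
$X{\left(n \right)} = -1 + \frac{10}{n}$
$3 X{\left(22 \right)} + 719 = 3 \frac{10 - 22}{22} + 719 = 3 \cdot \frac{1}{22} \left(-12\right) + 719 = 3 \left(- \frac{6}{11}\right) + 719 = - \frac{18}{11} + 719 = \frac{7891}{11}$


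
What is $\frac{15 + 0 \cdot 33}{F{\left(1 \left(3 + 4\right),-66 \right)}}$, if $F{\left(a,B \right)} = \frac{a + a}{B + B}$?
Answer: $- \frac{990}{7} \approx -141.43$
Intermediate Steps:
$F{\left(a,B \right)} = \frac{a}{B}$ ($F{\left(a,B \right)} = \frac{2 a}{2 B} = 2 a \frac{1}{2 B} = \frac{a}{B}$)
$\frac{15 + 0 \cdot 33}{F{\left(1 \left(3 + 4\right),-66 \right)}} = \frac{15 + 0 \cdot 33}{1 \left(3 + 4\right) \frac{1}{-66}} = \frac{15 + 0}{1 \cdot 7 \left(- \frac{1}{66}\right)} = \frac{15}{7 \left(- \frac{1}{66}\right)} = \frac{15}{- \frac{7}{66}} = 15 \left(- \frac{66}{7}\right) = - \frac{990}{7}$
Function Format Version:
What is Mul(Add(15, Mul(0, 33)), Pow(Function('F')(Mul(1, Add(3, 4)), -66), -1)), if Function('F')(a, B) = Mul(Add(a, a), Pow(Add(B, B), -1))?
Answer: Rational(-990, 7) ≈ -141.43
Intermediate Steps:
Function('F')(a, B) = Mul(a, Pow(B, -1)) (Function('F')(a, B) = Mul(Mul(2, a), Pow(Mul(2, B), -1)) = Mul(Mul(2, a), Mul(Rational(1, 2), Pow(B, -1))) = Mul(a, Pow(B, -1)))
Mul(Add(15, Mul(0, 33)), Pow(Function('F')(Mul(1, Add(3, 4)), -66), -1)) = Mul(Add(15, Mul(0, 33)), Pow(Mul(Mul(1, Add(3, 4)), Pow(-66, -1)), -1)) = Mul(Add(15, 0), Pow(Mul(Mul(1, 7), Rational(-1, 66)), -1)) = Mul(15, Pow(Mul(7, Rational(-1, 66)), -1)) = Mul(15, Pow(Rational(-7, 66), -1)) = Mul(15, Rational(-66, 7)) = Rational(-990, 7)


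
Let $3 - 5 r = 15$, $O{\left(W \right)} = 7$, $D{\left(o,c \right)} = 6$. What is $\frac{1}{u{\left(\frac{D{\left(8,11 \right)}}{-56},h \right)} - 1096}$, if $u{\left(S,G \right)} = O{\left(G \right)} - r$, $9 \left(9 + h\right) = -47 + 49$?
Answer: $- \frac{5}{5433} \approx -0.0009203$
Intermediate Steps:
$h = - \frac{79}{9}$ ($h = -9 + \frac{-47 + 49}{9} = -9 + \frac{1}{9} \cdot 2 = -9 + \frac{2}{9} = - \frac{79}{9} \approx -8.7778$)
$r = - \frac{12}{5}$ ($r = \frac{3}{5} - 3 = - \frac{12}{5} \approx -2.4$)
$u{\left(S,G \right)} = \frac{47}{5}$ ($u{\left(S,G \right)} = 7 - - \frac{12}{5} = 7 + \frac{12}{5} = \frac{47}{5}$)
$\frac{1}{u{\left(\frac{D{\left(8,11 \right)}}{-56},h \right)} - 1096} = \frac{1}{\frac{47}{5} - 1096} = \frac{1}{- \frac{5433}{5}} = - \frac{5}{5433}$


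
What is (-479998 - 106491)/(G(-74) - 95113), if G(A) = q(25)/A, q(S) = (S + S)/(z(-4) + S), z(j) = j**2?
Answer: 889703813/144286446 ≈ 6.1662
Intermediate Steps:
q(S) = 2*S/(16 + S) (q(S) = (S + S)/((-4)**2 + S) = (2*S)/(16 + S) = 2*S/(16 + S))
G(A) = 50/(41*A) (G(A) = (2*25/(16 + 25))/A = (2*25/41)/A = (2*25*(1/41))/A = 50/(41*A))
(-479998 - 106491)/(G(-74) - 95113) = (-479998 - 106491)/((50/41)/(-74) - 95113) = -586489/((50/41)*(-1/74) - 95113) = -586489/(-25/1517 - 95113) = -586489/(-144286446/1517) = -586489*(-1517/144286446) = 889703813/144286446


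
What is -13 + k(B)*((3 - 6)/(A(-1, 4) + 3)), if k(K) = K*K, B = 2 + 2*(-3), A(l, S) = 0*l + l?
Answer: -37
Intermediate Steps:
A(l, S) = l (A(l, S) = 0 + l = l)
B = -4 (B = 2 - 6 = -4)
k(K) = K²
-13 + k(B)*((3 - 6)/(A(-1, 4) + 3)) = -13 + (-4)²*((3 - 6)/(-1 + 3)) = -13 + 16*(-3/2) = -13 - 24 = -37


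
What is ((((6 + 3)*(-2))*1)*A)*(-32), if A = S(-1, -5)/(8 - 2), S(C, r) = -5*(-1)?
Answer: 480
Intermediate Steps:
S(C, r) = 5
A = 5/6 (A = 5/(8 - 2) = 5/6 ≈ 0.83333)
((((6 + 3)*(-2))*1)*A)*(-32) = ((((6 + 3)*(-2))*1)*(5/6))*(-32) = (((9*(-2))*1)*(5/6))*(-32) = (-18*1*(5/6))*(-32) = -18*5/6*(-32) = -15*(-32) = 480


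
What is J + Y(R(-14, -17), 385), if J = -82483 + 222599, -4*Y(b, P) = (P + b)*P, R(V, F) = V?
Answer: 417629/4 ≈ 1.0441e+5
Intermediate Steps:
Y(b, P) = -P*(P + b)/4 (Y(b, P) = -(P + b)*P/4 = -P*(P + b)/4)
J = 140116
J + Y(R(-14, -17), 385) = 140116 - ¼*385*(385 - 14) = 140116 - ¼*385*371 = 140116 - 142835/4 = 417629/4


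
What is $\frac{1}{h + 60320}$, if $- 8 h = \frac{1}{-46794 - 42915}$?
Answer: $\frac{717672}{43289975041} \approx 1.6578 \cdot 10^{-5}$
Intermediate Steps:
$h = \frac{1}{717672}$ ($h = - \frac{1}{8 \left(-46794 - 42915\right)} = - \frac{1}{8 \left(-89709\right)} = \left(- \frac{1}{8}\right) \left(- \frac{1}{89709}\right) = \frac{1}{717672} \approx 1.3934 \cdot 10^{-6}$)
$\frac{1}{h + 60320} = \frac{1}{\frac{1}{717672} + 60320} = \frac{1}{\frac{43289975041}{717672}} = \frac{717672}{43289975041}$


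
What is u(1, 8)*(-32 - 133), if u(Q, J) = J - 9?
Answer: 165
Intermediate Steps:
u(Q, J) = -9 + J
u(1, 8)*(-32 - 133) = (-9 + 8)*(-32 - 133) = -1*(-165) = 165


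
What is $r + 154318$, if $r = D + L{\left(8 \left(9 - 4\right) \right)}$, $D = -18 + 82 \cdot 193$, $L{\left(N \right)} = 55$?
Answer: $170181$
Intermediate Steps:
$D = 15808$ ($D = -18 + 15826 = 15808$)
$r = 15863$ ($r = 15808 + 55 = 15863$)
$r + 154318 = 15863 + 154318 = 170181$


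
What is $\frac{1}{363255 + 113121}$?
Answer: $\frac{1}{476376} \approx 2.0992 \cdot 10^{-6}$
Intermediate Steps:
$\frac{1}{363255 + 113121} = \frac{1}{476376}$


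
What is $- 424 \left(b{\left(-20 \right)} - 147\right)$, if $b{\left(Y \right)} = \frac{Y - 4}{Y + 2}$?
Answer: $\frac{185288}{3} \approx 61763.0$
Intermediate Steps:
$b{\left(Y \right)} = \frac{-4 + Y}{2 + Y}$
$- 424 \left(b{\left(-20 \right)} - 147\right) = - 424 \left(\frac{-4 - 20}{2 - 20} - 147\right) = - 424 \left(\frac{1}{-18} \left(-24\right) - 147\right) = - 424 \left(\left(- \frac{1}{18}\right) \left(-24\right) + \left(-250 + 103\right)\right) = - 424 \left(\frac{4}{3} - 147\right) = \left(-424\right) \left(- \frac{437}{3}\right) = \frac{185288}{3}$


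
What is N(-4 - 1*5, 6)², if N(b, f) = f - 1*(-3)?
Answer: 81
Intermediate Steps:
N(b, f) = 3 + f (N(b, f) = f + 3 = 3 + f)
N(-4 - 1*5, 6)² = (3 + 6)² = 9² = 81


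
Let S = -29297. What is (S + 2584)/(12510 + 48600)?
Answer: -26713/61110 ≈ -0.43713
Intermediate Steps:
(S + 2584)/(12510 + 48600) = (-29297 + 2584)/(12510 + 48600) = -26713/61110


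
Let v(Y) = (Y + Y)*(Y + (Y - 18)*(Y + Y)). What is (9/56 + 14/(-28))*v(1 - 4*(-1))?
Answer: 11875/28 ≈ 424.11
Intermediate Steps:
v(Y) = 2*Y*(Y + 2*Y*(-18 + Y)) (v(Y) = (2*Y)*(Y + (-18 + Y)*(2*Y)) = (2*Y)*(Y + 2*Y*(-18 + Y)) = 2*Y*(Y + 2*Y*(-18 + Y)))
(9/56 + 14/(-28))*v(1 - 4*(-1)) = (9/56 + 14/(-28))*((1 - 4*(-1))²*(-70 + 4*(1 - 4*(-1)))) = (9*(1/56) + 14*(-1/28))*((1 + 4)²*(-70 + 4*(1 + 4))) = (9/56 - ½)*(5²*(-70 + 4*5)) = -475*(-70 + 20)/56 = -475*(-50)/56 = -19/56*(-1250) = 11875/28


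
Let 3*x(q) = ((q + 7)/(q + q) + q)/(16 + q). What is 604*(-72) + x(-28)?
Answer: -12524323/288 ≈ -43487.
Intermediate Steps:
x(q) = (q + (7 + q)/(2*q))/(3*(16 + q)) (x(q) = (((q + 7)/(q + q) + q)/(16 + q))/3 = (((7 + q)/((2*q)) + q)/(16 + q))/3 = (((7 + q)*(1/(2*q)) + q)/(16 + q))/3 = (((7 + q)/(2*q) + q)/(16 + q))/3 = ((q + (7 + q)/(2*q))/(16 + q))/3 = (q + (7 + q)/(2*q))/(3*(16 + q)))
604*(-72) + x(-28) = 604*(-72) + (⅙)*(7 - 28 + 2*(-28)²)/(-28*(16 - 28)) = -43488 + (⅙)*(-1/28)*(7 - 28 + 2*784)/(-12) = -43488 + (⅙)*(-1/28)*(-1/12)*(7 - 28 + 1568) = -43488 + (⅙)*(-1/28)*(-1/12)*1547 = -43488 + 221/288 = -12524323/288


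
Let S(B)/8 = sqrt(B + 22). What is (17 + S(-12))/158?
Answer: 17/158 + 4*sqrt(10)/79 ≈ 0.26771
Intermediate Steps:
S(B) = 8*sqrt(22 + B) (S(B) = 8*sqrt(B + 22) = 8*sqrt(22 + B))
(17 + S(-12))/158 = (17 + 8*sqrt(22 - 12))/158 = (17 + 8*sqrt(10))/158 = 17/158 + 4*sqrt(10)/79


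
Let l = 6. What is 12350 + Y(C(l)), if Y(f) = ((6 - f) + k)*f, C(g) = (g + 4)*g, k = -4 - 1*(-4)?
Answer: 9110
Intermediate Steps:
k = 0 (k = -4 + 4 = 0)
C(g) = g*(4 + g) (C(g) = (4 + g)*g = g*(4 + g))
Y(f) = f*(6 - f) (Y(f) = ((6 - f) + 0)*f = (6 - f)*f = f*(6 - f))
12350 + Y(C(l)) = 12350 + (6*(4 + 6))*(6 - 6*(4 + 6)) = 12350 + (6*10)*(6 - 6*10) = 12350 + 60*(6 - 1*60) = 12350 + 60*(6 - 60) = 12350 + 60*(-54) = 12350 - 3240 = 9110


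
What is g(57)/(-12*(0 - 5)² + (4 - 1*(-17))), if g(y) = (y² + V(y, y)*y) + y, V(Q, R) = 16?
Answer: -1406/93 ≈ -15.118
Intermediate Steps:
g(y) = y² + 17*y (g(y) = (y² + 16*y) + y = y² + 17*y)
g(57)/(-12*(0 - 5)² + (4 - 1*(-17))) = (57*(17 + 57))/(-12*(0 - 5)² + (4 - 1*(-17))) = (57*74)/(-12*(-5)² + (4 + 17)) = 4218/(-12*25 + 21) = 4218/(-300 + 21) = 4218/(-279) = 4218*(-1/279) = -1406/93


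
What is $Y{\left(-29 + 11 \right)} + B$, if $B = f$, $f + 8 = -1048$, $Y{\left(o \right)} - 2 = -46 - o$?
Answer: $-1082$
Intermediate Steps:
$Y{\left(o \right)} = -44 - o$ ($Y{\left(o \right)} = 2 - \left(46 + o\right) = -44 - o$)
$f = -1056$ ($f = -8 - 1048 = -1056$)
$B = -1056$
$Y{\left(-29 + 11 \right)} + B = \left(-44 - \left(-29 + 11\right)\right) - 1056 = \left(-44 - -18\right) - 1056 = \left(-44 + 18\right) - 1056 = -26 - 1056 = -1082$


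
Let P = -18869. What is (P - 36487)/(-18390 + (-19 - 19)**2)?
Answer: 27678/8473 ≈ 3.2666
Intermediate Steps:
(P - 36487)/(-18390 + (-19 - 19)**2) = (-18869 - 36487)/(-18390 + (-19 - 19)**2) = -55356/(-18390 + (-38)**2) = -55356/(-18390 + 1444) = -55356/(-16946) = -55356*(-1/16946) = 27678/8473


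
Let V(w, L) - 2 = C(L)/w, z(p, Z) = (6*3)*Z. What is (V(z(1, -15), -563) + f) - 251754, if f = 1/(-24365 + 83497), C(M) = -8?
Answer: -2009690663977/7982820 ≈ -2.5175e+5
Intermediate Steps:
z(p, Z) = 18*Z
f = 1/59132 ≈ 1.6911e-5
V(w, L) = 2 - 8/w
(V(z(1, -15), -563) + f) - 251754 = ((2 - 8/(18*(-15))) + 1/59132) - 251754 = ((2 - 8/(-270)) + 1/59132) - 251754 = ((2 - 8*(-1/270)) + 1/59132) - 251754 = ((2 + 4/135) + 1/59132) - 251754 = (274/135 + 1/59132) - 251754 = 16202303/7982820 - 251754 = -2009690663977/7982820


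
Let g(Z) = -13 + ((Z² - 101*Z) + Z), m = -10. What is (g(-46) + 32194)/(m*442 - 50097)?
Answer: -38897/54517 ≈ -0.71348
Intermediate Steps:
g(Z) = -13 + Z² - 100*Z (g(Z) = -13 + (Z² - 100*Z) = -13 + Z² - 100*Z)
(g(-46) + 32194)/(m*442 - 50097) = ((-13 + (-46)² - 100*(-46)) + 32194)/(-10*442 - 50097) = ((-13 + 2116 + 4600) + 32194)/(-4420 - 50097) = (6703 + 32194)/(-54517) = 38897*(-1/54517) = -38897/54517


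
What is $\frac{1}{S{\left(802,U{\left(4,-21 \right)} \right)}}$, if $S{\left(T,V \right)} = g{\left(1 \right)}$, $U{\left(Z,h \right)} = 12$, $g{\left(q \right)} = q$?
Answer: $1$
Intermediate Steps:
$S{\left(T,V \right)} = 1$
$\frac{1}{S{\left(802,U{\left(4,-21 \right)} \right)}} = 1^{-1} = 1$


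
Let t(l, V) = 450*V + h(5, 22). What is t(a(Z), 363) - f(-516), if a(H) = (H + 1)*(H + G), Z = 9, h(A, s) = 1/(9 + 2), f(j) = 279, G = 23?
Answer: 1793782/11 ≈ 1.6307e+5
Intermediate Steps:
h(A, s) = 1/11
a(H) = (1 + H)*(23 + H) (a(H) = (H + 1)*(H + 23) = (1 + H)*(23 + H))
t(l, V) = 1/11 + 450*V (t(l, V) = 450*V + 1/11 = 1/11 + 450*V)
t(a(Z), 363) - f(-516) = (1/11 + 450*363) - 1*279 = (1/11 + 163350) - 279 = 1796851/11 - 279 = 1793782/11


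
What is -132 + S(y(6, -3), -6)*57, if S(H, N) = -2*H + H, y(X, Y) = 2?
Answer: -246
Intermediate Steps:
S(H, N) = -H
-132 + S(y(6, -3), -6)*57 = -132 - 1*2*57 = -132 - 2*57 = -132 - 114 = -246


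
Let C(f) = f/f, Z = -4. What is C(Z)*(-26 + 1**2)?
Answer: -25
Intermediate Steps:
C(f) = 1
C(Z)*(-26 + 1**2) = 1*(-26 + 1**2) = 1*(-26 + 1) = 1*(-25) = -25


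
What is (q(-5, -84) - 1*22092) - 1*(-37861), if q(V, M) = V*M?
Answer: 16189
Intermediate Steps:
q(V, M) = M*V
(q(-5, -84) - 1*22092) - 1*(-37861) = (-84*(-5) - 1*22092) - 1*(-37861) = (420 - 22092) + 37861 = -21672 + 37861 = 16189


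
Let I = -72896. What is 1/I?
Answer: -1/72896 ≈ -1.3718e-5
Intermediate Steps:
1/I = 1/(-72896) = -1/72896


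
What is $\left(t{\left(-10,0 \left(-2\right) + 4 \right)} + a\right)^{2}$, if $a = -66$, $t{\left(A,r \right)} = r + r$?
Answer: $3364$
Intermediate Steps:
$t{\left(A,r \right)} = 2 r$
$\left(t{\left(-10,0 \left(-2\right) + 4 \right)} + a\right)^{2} = \left(2 \left(0 \left(-2\right) + 4\right) - 66\right)^{2} = \left(2 \left(0 + 4\right) - 66\right)^{2} = \left(2 \cdot 4 - 66\right)^{2} = \left(8 - 66\right)^{2} = \left(-58\right)^{2} = 3364$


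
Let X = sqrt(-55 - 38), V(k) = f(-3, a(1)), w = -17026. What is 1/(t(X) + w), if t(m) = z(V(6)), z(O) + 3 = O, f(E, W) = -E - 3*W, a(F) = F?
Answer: -1/17029 ≈ -5.8723e-5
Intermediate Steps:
V(k) = 0 (V(k) = -1*(-3) - 3*1 = 3 - 3 = 0)
z(O) = -3 + O
X = I*sqrt(93) (X = sqrt(-93) = I*sqrt(93) ≈ 9.6436*I)
t(m) = -3 (t(m) = -3 + 0 = -3)
1/(t(X) + w) = 1/(-3 - 17026) = 1/(-17029) = -1/17029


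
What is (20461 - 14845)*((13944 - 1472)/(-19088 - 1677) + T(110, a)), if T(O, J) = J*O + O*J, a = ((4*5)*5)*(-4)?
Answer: -10262299162752/20765 ≈ -4.9421e+8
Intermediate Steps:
a = -400 (a = (20*5)*(-4) = 100*(-4) = -400)
T(O, J) = 2*J*O (T(O, J) = J*O + J*O = 2*J*O)
(20461 - 14845)*((13944 - 1472)/(-19088 - 1677) + T(110, a)) = (20461 - 14845)*((13944 - 1472)/(-19088 - 1677) + 2*(-400)*110) = 5616*(12472/(-20765) - 88000) = 5616*(12472*(-1/20765) - 88000) = 5616*(-12472/20765 - 88000) = 5616*(-1827332472/20765) = -10262299162752/20765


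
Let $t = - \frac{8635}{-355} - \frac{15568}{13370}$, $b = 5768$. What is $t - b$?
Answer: $- \frac{389528907}{67805} \approx -5744.8$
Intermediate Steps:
$t = \frac{1570333}{67805}$ ($t = \left(-8635\right) \left(- \frac{1}{355}\right) - \frac{1112}{955} = \frac{1727}{71} - \frac{1112}{955} = \frac{1570333}{67805} \approx 23.16$)
$t - b = \frac{1570333}{67805} - 5768 = - \frac{389528907}{67805}$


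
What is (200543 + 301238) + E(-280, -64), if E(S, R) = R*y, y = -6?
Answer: 502165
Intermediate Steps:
E(S, R) = -6*R (E(S, R) = R*(-6) = -6*R)
(200543 + 301238) + E(-280, -64) = (200543 + 301238) - 6*(-64) = 501781 + 384 = 502165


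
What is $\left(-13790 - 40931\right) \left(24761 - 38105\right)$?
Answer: $730197024$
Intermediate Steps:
$\left(-13790 - 40931\right) \left(24761 - 38105\right) = - 54721 \left(24761 - 38105\right) = \left(-54721\right) \left(-13344\right) = 730197024$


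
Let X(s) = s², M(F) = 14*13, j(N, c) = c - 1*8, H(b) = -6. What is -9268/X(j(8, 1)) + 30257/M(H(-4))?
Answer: -4167/182 ≈ -22.896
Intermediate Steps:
j(N, c) = -8 + c (j(N, c) = c - 8 = -8 + c)
M(F) = 182
-9268/X(j(8, 1)) + 30257/M(H(-4)) = -9268/(-8 + 1)² + 30257/182 = -9268/((-7)²) + 30257*(1/182) = -9268/49 + 30257/182 = -9268*1/49 + 30257/182 = -1324/7 + 30257/182 = -4167/182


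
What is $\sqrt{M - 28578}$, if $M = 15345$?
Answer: $i \sqrt{13233} \approx 115.03 i$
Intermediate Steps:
$\sqrt{M - 28578} = \sqrt{15345 - 28578} = \sqrt{-13233} = i \sqrt{13233}$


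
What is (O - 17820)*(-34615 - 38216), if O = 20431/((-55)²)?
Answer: 356773041849/275 ≈ 1.2974e+9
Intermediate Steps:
O = 20431/3025 ≈ 6.7541
(O - 17820)*(-34615 - 38216) = (20431/3025 - 17820)*(-34615 - 38216) = -53885069/3025*(-72831) = 356773041849/275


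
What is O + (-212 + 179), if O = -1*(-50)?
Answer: 17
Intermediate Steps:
O = 50
O + (-212 + 179) = 50 + (-212 + 179) = 50 - 33 = 17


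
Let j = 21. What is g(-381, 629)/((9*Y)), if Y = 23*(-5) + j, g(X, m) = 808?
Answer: -404/423 ≈ -0.95508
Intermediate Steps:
Y = -94 (Y = 23*(-5) + 21 = -115 + 21 = -94)
g(-381, 629)/((9*Y)) = 808/((9*(-94))) = 808/(-846) = 808*(-1/846) = -404/423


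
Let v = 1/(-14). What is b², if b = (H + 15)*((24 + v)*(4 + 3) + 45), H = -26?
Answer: 21855625/4 ≈ 5.4639e+6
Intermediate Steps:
v = -1/14 ≈ -0.071429
b = -4675/2 (b = (-26 + 15)*((24 - 1/14)*(4 + 3) + 45) = -11*((335/14)*7 + 45) = -11*(335/2 + 45) = -11*425/2 = -4675/2 ≈ -2337.5)
b² = (-4675/2)² = 21855625/4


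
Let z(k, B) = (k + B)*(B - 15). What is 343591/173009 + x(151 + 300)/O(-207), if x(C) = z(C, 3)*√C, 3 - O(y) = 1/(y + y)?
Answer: 343591/173009 - 2255472*√451/1243 ≈ -38533.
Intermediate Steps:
O(y) = 3 - 1/(2*y) (O(y) = 3 - 1/(y + y) = 3 - 1/(2*y))
z(k, B) = (-15 + B)*(B + k) (z(k, B) = (B + k)*(-15 + B) = (-15 + B)*(B + k))
x(C) = √C*(-36 - 12*C) (x(C) = (3² - 15*3 - 15*C + 3*C)*√C = (9 - 45 - 15*C + 3*C)*√C = (-36 - 12*C)*√C = √C*(-36 - 12*C))
343591/173009 + x(151 + 300)/O(-207) = 343591/173009 + (12*√(151 + 300)*(-3 - (151 + 300)))/(3 - ½/(-207)) = 343591*(1/173009) + (12*√451*(-3 - 1*451))/(3 - ½*(-1/207)) = 343591/173009 + (12*√451*(-3 - 451))/(3 + 1/414) = 343591/173009 + (12*√451*(-454))/(1243/414) = 343591/173009 - 5448*√451*(414/1243) = 343591/173009 - 2255472*√451/1243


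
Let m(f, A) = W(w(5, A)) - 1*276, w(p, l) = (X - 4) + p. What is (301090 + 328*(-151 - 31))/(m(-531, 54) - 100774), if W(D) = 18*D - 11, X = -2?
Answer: -241394/101079 ≈ -2.3882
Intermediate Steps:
w(p, l) = -6 + p (w(p, l) = (-2 - 4) + p = -6 + p)
W(D) = -11 + 18*D
m(f, A) = -305 (m(f, A) = (-11 + 18*(-6 + 5)) - 1*276 = (-11 + 18*(-1)) - 276 = (-11 - 18) - 276 = -29 - 276 = -305)
(301090 + 328*(-151 - 31))/(m(-531, 54) - 100774) = (301090 + 328*(-151 - 31))/(-305 - 100774) = (301090 + 328*(-182))/(-101079) = (301090 - 59696)*(-1/101079) = 241394*(-1/101079) = -241394/101079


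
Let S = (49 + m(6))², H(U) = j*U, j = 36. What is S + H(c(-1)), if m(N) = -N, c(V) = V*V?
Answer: 1885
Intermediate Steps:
c(V) = V²
H(U) = 36*U
S = 1849 (S = (49 - 1*6)² = (49 - 6)² = 43² = 1849)
S + H(c(-1)) = 1849 + 36*(-1)² = 1849 + 36*1 = 1849 + 36 = 1885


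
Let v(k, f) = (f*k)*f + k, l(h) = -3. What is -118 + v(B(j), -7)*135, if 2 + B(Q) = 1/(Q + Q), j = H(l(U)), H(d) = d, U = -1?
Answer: -14743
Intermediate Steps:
j = -3
B(Q) = -2 + 1/(2*Q) (B(Q) = -2 + 1/(Q + Q) = -2 + 1/(2*Q))
v(k, f) = k + k*f**2 (v(k, f) = k*f**2 + k = k + k*f**2)
-118 + v(B(j), -7)*135 = -118 + ((-2 + (1/2)/(-3))*(1 + (-7)**2))*135 = -118 + ((-2 + (1/2)*(-1/3))*(1 + 49))*135 = -118 + ((-2 - 1/6)*50)*135 = -118 - 13/6*50*135 = -118 - 325/3*135 = -118 - 14625 = -14743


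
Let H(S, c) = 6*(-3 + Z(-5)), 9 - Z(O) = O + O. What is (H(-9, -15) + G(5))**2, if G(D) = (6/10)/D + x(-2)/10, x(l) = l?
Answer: 5750404/625 ≈ 9200.6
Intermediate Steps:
Z(O) = 9 - 2*O (Z(O) = 9 - (O + O) = 9 - 2*O)
G(D) = -1/5 + 3/(5*D) (G(D) = (6/10)/D - 2/10 = (6*(1/10))/D - 2*1/10 = 3/(5*D) - 1/5 = -1/5 + 3/(5*D))
H(S, c) = 96 (H(S, c) = 6*(-3 + (9 - 2*(-5))) = 6*(-3 + (9 + 10)) = 6*(-3 + 19) = 6*16 = 96)
(H(-9, -15) + G(5))**2 = (96 + (1/5)*(3 - 1*5)/5)**2 = (96 + (1/5)*(1/5)*(3 - 5))**2 = (96 + (1/5)*(1/5)*(-2))**2 = (96 - 2/25)**2 = (2398/25)**2 = 5750404/625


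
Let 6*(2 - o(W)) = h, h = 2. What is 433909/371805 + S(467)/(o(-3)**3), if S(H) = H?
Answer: 135495082/1327875 ≈ 102.04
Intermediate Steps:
o(W) = 5/3 (o(W) = 2 - 1/6*2 = 2 - 1/3 = 5/3)
433909/371805 + S(467)/(o(-3)**3) = 433909/371805 + 467/((5/3)**3) = 433909*(1/371805) + 467/(125/27) = 61987/53115 + 467*(27/125) = 61987/53115 + 12609/125 = 135495082/1327875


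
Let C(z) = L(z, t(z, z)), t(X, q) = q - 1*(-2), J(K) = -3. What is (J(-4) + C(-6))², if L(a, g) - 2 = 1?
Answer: 0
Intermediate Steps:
t(X, q) = 2 + q (t(X, q) = q + 2 = 2 + q)
L(a, g) = 3 (L(a, g) = 2 + 1 = 3)
C(z) = 3
(J(-4) + C(-6))² = (-3 + 3)² = 0² = 0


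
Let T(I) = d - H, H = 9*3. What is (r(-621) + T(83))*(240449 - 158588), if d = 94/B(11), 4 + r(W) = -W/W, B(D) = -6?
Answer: -3902041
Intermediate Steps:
r(W) = -5 (r(W) = -4 - W/W = -4 - 1*1 = -4 - 1 = -5)
H = 27
d = -47/3 (d = 94/(-6) = 94*(-⅙) = -47/3 ≈ -15.667)
T(I) = -128/3 (T(I) = -47/3 - 1*27 = -47/3 - 27 = -128/3)
(r(-621) + T(83))*(240449 - 158588) = (-5 - 128/3)*(240449 - 158588) = -143/3*81861 = -3902041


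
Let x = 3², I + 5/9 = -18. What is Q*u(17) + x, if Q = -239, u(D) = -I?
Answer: -39832/9 ≈ -4425.8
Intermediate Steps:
I = -167/9 (I = -5/9 - 18 = -167/9 ≈ -18.556)
u(D) = 167/9 (u(D) = -1*(-167/9) = 167/9)
x = 9
Q*u(17) + x = -239*167/9 + 9 = -39913/9 + 9 = -39832/9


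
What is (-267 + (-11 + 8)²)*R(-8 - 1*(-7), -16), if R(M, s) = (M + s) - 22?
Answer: 10062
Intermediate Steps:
R(M, s) = -22 + M + s
(-267 + (-11 + 8)²)*R(-8 - 1*(-7), -16) = (-267 + (-11 + 8)²)*(-22 + (-8 - 1*(-7)) - 16) = (-267 + (-3)²)*(-22 + (-8 + 7) - 16) = (-267 + 9)*(-22 - 1 - 16) = -258*(-39) = 10062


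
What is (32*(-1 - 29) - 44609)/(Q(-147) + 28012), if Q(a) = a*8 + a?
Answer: -45569/26689 ≈ -1.7074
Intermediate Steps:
Q(a) = 9*a (Q(a) = 8*a + a = 9*a)
(32*(-1 - 29) - 44609)/(Q(-147) + 28012) = (32*(-1 - 29) - 44609)/(9*(-147) + 28012) = (32*(-30) - 44609)/(-1323 + 28012) = (-960 - 44609)/26689 = -45569*1/26689 = -45569/26689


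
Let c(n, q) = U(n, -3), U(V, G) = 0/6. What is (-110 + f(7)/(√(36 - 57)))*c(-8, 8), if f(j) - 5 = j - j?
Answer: 0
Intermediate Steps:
U(V, G) = 0 (U(V, G) = 0*(⅙) = 0)
c(n, q) = 0
f(j) = 5 (f(j) = 5 + (j - j) = 5 + 0 = 5)
(-110 + f(7)/(√(36 - 57)))*c(-8, 8) = (-110 + 5/(√(36 - 57)))*0 = (-110 + 5/(√(-21)))*0 = (-110 + 5/((I*√21)))*0 = (-110 + 5*(-I*√21/21))*0 = (-110 - 5*I*√21/21)*0 = 0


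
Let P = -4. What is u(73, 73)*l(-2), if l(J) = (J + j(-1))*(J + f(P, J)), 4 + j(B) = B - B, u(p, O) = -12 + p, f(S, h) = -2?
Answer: 1464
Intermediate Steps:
j(B) = -4 (j(B) = -4 + (B - B) = -4 + 0 = -4)
l(J) = (-4 + J)*(-2 + J) (l(J) = (J - 4)*(J - 2) = (-4 + J)*(-2 + J))
u(73, 73)*l(-2) = (-12 + 73)*(8 + (-2)² - 6*(-2)) = 61*(8 + 4 + 12) = 61*24 = 1464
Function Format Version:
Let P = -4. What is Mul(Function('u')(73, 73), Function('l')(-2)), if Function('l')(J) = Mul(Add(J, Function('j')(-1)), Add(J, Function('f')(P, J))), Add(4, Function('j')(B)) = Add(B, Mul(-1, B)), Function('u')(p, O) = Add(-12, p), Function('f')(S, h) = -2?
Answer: 1464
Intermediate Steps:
Function('j')(B) = -4 (Function('j')(B) = Add(-4, Add(B, Mul(-1, B))) = Add(-4, 0) = -4)
Function('l')(J) = Mul(Add(-4, J), Add(-2, J)) (Function('l')(J) = Mul(Add(J, -4), Add(J, -2)) = Mul(Add(-4, J), Add(-2, J)))
Mul(Function('u')(73, 73), Function('l')(-2)) = Mul(Add(-12, 73), Add(8, Pow(-2, 2), Mul(-6, -2))) = Mul(61, Add(8, 4, 12)) = Mul(61, 24) = 1464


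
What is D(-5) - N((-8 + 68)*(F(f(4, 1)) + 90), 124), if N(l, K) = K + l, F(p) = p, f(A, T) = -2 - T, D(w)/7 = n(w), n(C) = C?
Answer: -5379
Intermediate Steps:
D(w) = 7*w
D(-5) - N((-8 + 68)*(F(f(4, 1)) + 90), 124) = 7*(-5) - (124 + (-8 + 68)*((-2 - 1*1) + 90)) = -35 - (124 + 60*((-2 - 1) + 90)) = -35 - (124 + 60*(-3 + 90)) = -35 - (124 + 60*87) = -35 - (124 + 5220) = -35 - 1*5344 = -35 - 5344 = -5379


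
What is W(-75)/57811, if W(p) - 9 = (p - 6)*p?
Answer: 468/4447 ≈ 0.10524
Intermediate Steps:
W(p) = 9 + p*(-6 + p) (W(p) = 9 + (p - 6)*p = 9 + (-6 + p)*p = 9 + p*(-6 + p))
W(-75)/57811 = (9 + (-75)**2 - 6*(-75))/57811 = (9 + 5625 + 450)*(1/57811) = 6084*(1/57811) = 468/4447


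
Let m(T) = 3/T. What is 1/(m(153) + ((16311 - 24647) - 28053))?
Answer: -51/1855838 ≈ -2.7481e-5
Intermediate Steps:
1/(m(153) + ((16311 - 24647) - 28053)) = 1/(3/153 + ((16311 - 24647) - 28053)) = 1/(3*(1/153) + (-8336 - 28053)) = 1/(1/51 - 36389) = 1/(-1855838/51) = -51/1855838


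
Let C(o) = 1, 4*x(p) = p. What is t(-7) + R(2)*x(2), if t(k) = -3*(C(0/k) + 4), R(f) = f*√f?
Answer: -15 + √2 ≈ -13.586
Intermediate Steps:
x(p) = p/4
R(f) = f^(3/2)
t(k) = -15 (t(k) = -3*(1 + 4) = -3*5 = -15)
t(-7) + R(2)*x(2) = -15 + 2^(3/2)*((¼)*2) = -15 + (2*√2)*(½) = -15 + √2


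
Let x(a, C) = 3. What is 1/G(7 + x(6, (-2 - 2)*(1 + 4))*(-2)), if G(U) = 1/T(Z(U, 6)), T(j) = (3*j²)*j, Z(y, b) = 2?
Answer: 24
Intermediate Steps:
T(j) = 3*j³
G(U) = 1/24 (G(U) = 1/(3*2³) = 1/(3*8) = 1/24)
1/G(7 + x(6, (-2 - 2)*(1 + 4))*(-2)) = 1/(1/24) = 24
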